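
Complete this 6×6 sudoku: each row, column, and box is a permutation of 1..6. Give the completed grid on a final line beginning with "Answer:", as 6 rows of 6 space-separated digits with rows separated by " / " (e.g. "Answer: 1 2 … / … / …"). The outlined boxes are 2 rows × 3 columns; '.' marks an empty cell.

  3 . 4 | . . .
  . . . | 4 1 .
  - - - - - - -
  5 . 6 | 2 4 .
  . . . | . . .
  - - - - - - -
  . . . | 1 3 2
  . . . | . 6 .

Step 1. [r1c2∈{1,2,5,6}] in row 1, 1 fits only at r1c2, so r1c2=1.
Step 2. [r4c4∈{3,5,6}] 3 has one home in col 4: r4c4. So r4c4=3.
Step 3. [r6c4∈{5}] r6c4 has the single candidate 5 ⇒ r6c4=5.
Step 4. [r4c6∈{1,5,6}] across row 4, 6 lands solely at r4c6 ⇒ r4c6=6.
Step 5. [r6c3∈{1,2,3}] in col 3, 3 fits only at r6c3 ⇒ r6c3=3.
Step 6. [r6c1∈{1,2,4}] in row 6, 1 fits only at r6c1. So r6c1=1.
Step 7. [r6c2∈{2,4}] in row 6, 2 fits only at r6c2, so r6c2=2.
Step 8. [r5c3∈{5}] r5c3 is down to just 5 ⇒ r5c3=5.
Step 9. [r2c2∈{5,6}] 5 has one home in col 2: r2c2 ⇒ r2c2=5.
Step 10. [r2c3∈{2}] r2c3 is down to just 2 ⇒ r2c3=2.
Step 11. [r4c2∈{4}] only 4 remains possible at r4c2, so r4c2=4.
Step 12. [r1c6∈{5}] only 5 remains possible at r1c6 ⇒ r1c6=5.
Step 13. [r2c1∈{6}] r2c1's peers cover all but 6 ⇒ r2c1=6.
Step 14. [r4c1∈{2}] r4c1 is down to just 2 ⇒ r4c1=2.
Step 15. [r5c1∈{4}] only 4 remains possible at r5c1. So r5c1=4.
Step 16. [r2c6∈{3}] r2c6 is down to just 3. So r2c6=3.
Step 17. [r6c6∈{4}] r6c6 is down to just 4. So r6c6=4.
Step 18. [r5c2∈{6}] nothing but 6 survives at r5c2, so r5c2=6.
Step 19. [r4c5∈{5}] r4c5 is down to just 5. So r4c5=5.
Step 20. [r3c6∈{1}] r3c6 has the single candidate 1, so r3c6=1.
Step 21. [r3c2∈{3}] r3c2 is down to just 3 ⇒ r3c2=3.
Step 22. [r4c3∈{1}] only 1 remains possible at r4c3, so r4c3=1.
Step 23. [r1c5∈{2}] only 2 remains possible at r1c5. So r1c5=2.
Step 24. [r1c4∈{6}] r1c4's peers cover all but 6. So r1c4=6.

Answer: 3 1 4 6 2 5 / 6 5 2 4 1 3 / 5 3 6 2 4 1 / 2 4 1 3 5 6 / 4 6 5 1 3 2 / 1 2 3 5 6 4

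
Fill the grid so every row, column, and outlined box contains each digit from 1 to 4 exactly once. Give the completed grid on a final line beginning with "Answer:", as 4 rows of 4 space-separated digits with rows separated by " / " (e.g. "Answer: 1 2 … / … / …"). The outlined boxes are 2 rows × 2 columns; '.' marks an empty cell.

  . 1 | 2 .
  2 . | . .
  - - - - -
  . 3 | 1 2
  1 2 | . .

Step 1. [r2c2∈{4}] only 4 remains possible at r2c2 ⇒ r2c2=4.
Step 2. [r2c3∈{3}] nothing but 3 survives at r2c3 ⇒ r2c3=3.
Step 3. [r1c4∈{4}] only 4 remains possible at r1c4, so r1c4=4.
Step 4. [r4c4∈{3}] only 3 remains possible at r4c4, so r4c4=3.
Step 5. [r3c1∈{4}] only 4 remains possible at r3c1, so r3c1=4.
Step 6. [r2c4∈{1}] r2c4 has the single candidate 1 ⇒ r2c4=1.
Step 7. [r1c1∈{3}] only 3 remains possible at r1c1. So r1c1=3.
Step 8. [r4c3∈{4}] r4c3 has the single candidate 4 ⇒ r4c3=4.

Answer: 3 1 2 4 / 2 4 3 1 / 4 3 1 2 / 1 2 4 3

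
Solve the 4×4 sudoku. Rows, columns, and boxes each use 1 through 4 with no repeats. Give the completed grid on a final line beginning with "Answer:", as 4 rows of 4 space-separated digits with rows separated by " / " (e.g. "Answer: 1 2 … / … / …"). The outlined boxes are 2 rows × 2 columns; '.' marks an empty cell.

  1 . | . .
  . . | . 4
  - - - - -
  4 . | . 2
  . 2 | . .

Step 1. [r2c3∈{1,2,3}] in row 2, 1 fits only at r2c3 ⇒ r2c3=1.
Step 2. [r4c1∈{3}] r4c1's peers cover all but 3 ⇒ r4c1=3.
Step 3. [r1c4∈{3}] r1c4's peers cover all but 3. So r1c4=3.
Step 4. [r1c2∈{4}] r1c2's peers cover all but 4 ⇒ r1c2=4.
Step 5. [r4c4∈{1}] only 1 remains possible at r4c4, so r4c4=1.
Step 6. [r3c3∈{3}] only 3 remains possible at r3c3. So r3c3=3.
Step 7. [r4c3∈{4}] nothing but 4 survives at r4c3. So r4c3=4.
Step 8. [r3c2∈{1}] r3c2's peers cover all but 1, so r3c2=1.
Step 9. [r1c3∈{2}] r1c3's peers cover all but 2. So r1c3=2.
Step 10. [r2c2∈{3}] r2c2 has the single candidate 3 ⇒ r2c2=3.
Step 11. [r2c1∈{2}] nothing but 2 survives at r2c1 ⇒ r2c1=2.

Answer: 1 4 2 3 / 2 3 1 4 / 4 1 3 2 / 3 2 4 1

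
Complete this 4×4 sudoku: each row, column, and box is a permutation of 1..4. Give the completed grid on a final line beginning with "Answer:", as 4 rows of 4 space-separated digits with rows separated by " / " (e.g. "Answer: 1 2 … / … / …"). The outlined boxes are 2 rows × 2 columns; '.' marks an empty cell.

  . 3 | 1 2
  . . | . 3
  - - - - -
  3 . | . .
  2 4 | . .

Step 1. [r3c2∈{1}] nothing but 1 survives at r3c2, so r3c2=1.
Step 2. [r2c3∈{4}] r2c3's peers cover all but 4 ⇒ r2c3=4.
Step 3. [r2c1∈{1}] nothing but 1 survives at r2c1, so r2c1=1.
Step 4. [r3c3∈{2}] only 2 remains possible at r3c3, so r3c3=2.
Step 5. [r4c3∈{3}] r4c3 is down to just 3 ⇒ r4c3=3.
Step 6. [r2c2∈{2}] nothing but 2 survives at r2c2. So r2c2=2.
Step 7. [r1c1∈{4}] r1c1 is down to just 4 ⇒ r1c1=4.
Step 8. [r4c4∈{1}] r4c4's peers cover all but 1. So r4c4=1.
Step 9. [r3c4∈{4}] r3c4's peers cover all but 4. So r3c4=4.

Answer: 4 3 1 2 / 1 2 4 3 / 3 1 2 4 / 2 4 3 1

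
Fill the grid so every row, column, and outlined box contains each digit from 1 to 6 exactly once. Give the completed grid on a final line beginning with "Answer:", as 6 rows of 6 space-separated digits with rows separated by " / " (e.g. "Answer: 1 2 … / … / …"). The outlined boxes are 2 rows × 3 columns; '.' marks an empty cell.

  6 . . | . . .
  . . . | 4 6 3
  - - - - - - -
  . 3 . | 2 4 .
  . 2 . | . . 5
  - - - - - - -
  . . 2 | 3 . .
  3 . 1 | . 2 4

Step 1. [r2c3∈{5}] nothing but 5 survives at r2c3 ⇒ r2c3=5.
Step 2. [r3c3∈{6}] only 6 remains possible at r3c3. So r3c3=6.
Step 3. [r3c6∈{1}] r3c6 is down to just 1 ⇒ r3c6=1.
Step 4. [r1c4∈{1,5}] col 4 places 1 nowhere but r1c4, so r1c4=1.
Step 5. [r6c4∈{5,6}] r6c4 is the only open cell in col 4 admitting 5, so r6c4=5.
Step 6. [r5c2∈{4,5,6}] col 2 places 5 nowhere but r5c2, so r5c2=5.
Step 7. [r4c3∈{4}] r4c3 has the single candidate 4, so r4c3=4.
Step 8. [r2c2∈{1}] r2c2 has the single candidate 1. So r2c2=1.
Step 9. [r2c1∈{2}] r2c1's peers cover all but 2, so r2c1=2.
Step 10. [r1c6∈{2}] r1c6 has the single candidate 2. So r1c6=2.
Step 11. [r1c3∈{3}] nothing but 3 survives at r1c3, so r1c3=3.
Step 12. [r5c5∈{1}] nothing but 1 survives at r5c5. So r5c5=1.
Step 13. [r1c2∈{4}] r1c2 is down to just 4. So r1c2=4.
Step 14. [r1c5∈{5}] only 5 remains possible at r1c5 ⇒ r1c5=5.
Step 15. [r5c6∈{6}] r5c6 has the single candidate 6, so r5c6=6.
Step 16. [r3c1∈{5}] only 5 remains possible at r3c1 ⇒ r3c1=5.
Step 17. [r5c1∈{4}] r5c1 is down to just 4 ⇒ r5c1=4.
Step 18. [r4c5∈{3}] nothing but 3 survives at r4c5 ⇒ r4c5=3.
Step 19. [r4c4∈{6}] only 6 remains possible at r4c4 ⇒ r4c4=6.
Step 20. [r4c1∈{1}] r4c1's peers cover all but 1, so r4c1=1.
Step 21. [r6c2∈{6}] r6c2 is down to just 6 ⇒ r6c2=6.

Answer: 6 4 3 1 5 2 / 2 1 5 4 6 3 / 5 3 6 2 4 1 / 1 2 4 6 3 5 / 4 5 2 3 1 6 / 3 6 1 5 2 4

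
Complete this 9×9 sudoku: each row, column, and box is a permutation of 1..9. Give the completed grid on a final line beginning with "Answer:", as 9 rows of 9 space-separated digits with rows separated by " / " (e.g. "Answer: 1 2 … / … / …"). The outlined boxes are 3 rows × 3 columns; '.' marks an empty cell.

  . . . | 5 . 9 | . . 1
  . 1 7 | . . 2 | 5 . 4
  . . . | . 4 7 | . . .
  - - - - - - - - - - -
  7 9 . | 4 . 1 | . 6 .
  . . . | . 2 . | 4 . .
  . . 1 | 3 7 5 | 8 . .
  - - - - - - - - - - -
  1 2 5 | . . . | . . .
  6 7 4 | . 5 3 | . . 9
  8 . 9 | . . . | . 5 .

Step 1. [r4c5∈{8}] only 8 remains possible at r4c5, so r4c5=8.
Step 2. [r6c9∈{2}] only 2 remains possible at r6c9 ⇒ r6c9=2.
Step 3. [r4c7∈{3}] nothing but 3 survives at r4c7. So r4c7=3.
Step 4. [r7c6∈{4,6,8}] across col 6, 8 lands solely at r7c6 ⇒ r7c6=8.
Step 5. [r3c9∈{3,6,8}] col 9 places 8 nowhere but r3c9 ⇒ r3c9=8.
Step 6. [r3c7∈{2,6,9}] r3c7 is the only open cell in col 7 admitting 9 ⇒ r3c7=9.
Step 7. [r1c7∈{2,6,7}] in box 3, 6 fits only at r1c7, so r1c7=6.
Step 8. [r1c5∈{3}] r1c5's peers cover all but 3. So r1c5=3.
Step 9. [r7c7∈{7}] r7c7's peers cover all but 7 ⇒ r7c7=7.
Step 10. [r2c5∈{6}] r2c5's peers cover all but 6 ⇒ r2c5=6.
Step 11. [r5c6∈{6}] only 6 remains possible at r5c6, so r5c6=6.
Step 12. [r9c4∈{1,2,6,7}] across row 9, 7 lands solely at r9c4 ⇒ r9c4=7.
Step 13. [r9c2∈{3}] r9c2 has the single candidate 3 ⇒ r9c2=3.
Step 14. [r9c7∈{1,2}] row 9 places 2 nowhere but r9c7 ⇒ r9c7=2.
Step 15. [r3c3∈{2,3,6}] across col 3, 6 lands solely at r3c3. So r3c3=6.
Step 16. [r2c8∈{3}] nothing but 3 survives at r2c8 ⇒ r2c8=3.
Step 17. [r3c1∈{2,3,5}] in row 3, 3 fits only at r3c1 ⇒ r3c1=3.
Step 18. [r5c8∈{1,7,9}] across row 5, 1 lands solely at r5c8 ⇒ r5c8=1.
Step 19. [r1c1∈{2,4}] r1c1 is the only open cell in col 1 admitting 2, so r1c1=2.
Step 20. [r1c3∈{8}] r1c3's peers cover all but 8. So r1c3=8.
Step 21. [r7c4∈{6,9}] 6 has one home in col 4: r7c4. So r7c4=6.
Step 22. [r5c1∈{5}] r5c1 has the single candidate 5 ⇒ r5c1=5.
Step 23. [r6c1∈{4}] nothing but 4 survives at r6c1. So r6c1=4.
Step 24. [r9c5∈{1}] r9c5 is down to just 1, so r9c5=1.
Step 25. [r2c1∈{9}] r2c1 has the single candidate 9. So r2c1=9.
Step 26. [r7c9∈{3}] r7c9 is down to just 3 ⇒ r7c9=3.
Step 27. [r5c9∈{7}] nothing but 7 survives at r5c9 ⇒ r5c9=7.
Step 28. [r4c9∈{5}] r4c9 is down to just 5 ⇒ r4c9=5.
Step 29. [r1c8∈{7}] r1c8 has the single candidate 7. So r1c8=7.
Step 30. [r7c5∈{9}] r7c5 is down to just 9. So r7c5=9.
Step 31. [r7c8∈{4}] nothing but 4 survives at r7c8, so r7c8=4.
Step 32. [r3c4∈{1}] r3c4's peers cover all but 1. So r3c4=1.
Step 33. [r5c3∈{3}] nothing but 3 survives at r5c3. So r5c3=3.
Step 34. [r9c9∈{6}] r9c9's peers cover all but 6, so r9c9=6.
Step 35. [r8c8∈{8}] nothing but 8 survives at r8c8, so r8c8=8.
Step 36. [r3c2∈{5}] r3c2's peers cover all but 5. So r3c2=5.
Step 37. [r5c4∈{9}] r5c4's peers cover all but 9, so r5c4=9.
Step 38. [r6c2∈{6}] only 6 remains possible at r6c2 ⇒ r6c2=6.
Step 39. [r5c2∈{8}] only 8 remains possible at r5c2. So r5c2=8.
Step 40. [r4c3∈{2}] r4c3's peers cover all but 2 ⇒ r4c3=2.
Step 41. [r3c8∈{2}] r3c8's peers cover all but 2. So r3c8=2.
Step 42. [r8c7∈{1}] nothing but 1 survives at r8c7. So r8c7=1.
Step 43. [r2c4∈{8}] nothing but 8 survives at r2c4. So r2c4=8.
Step 44. [r8c4∈{2}] r8c4 has the single candidate 2, so r8c4=2.
Step 45. [r1c2∈{4}] nothing but 4 survives at r1c2. So r1c2=4.
Step 46. [r9c6∈{4}] r9c6 is down to just 4, so r9c6=4.
Step 47. [r6c8∈{9}] nothing but 9 survives at r6c8. So r6c8=9.

Answer: 2 4 8 5 3 9 6 7 1 / 9 1 7 8 6 2 5 3 4 / 3 5 6 1 4 7 9 2 8 / 7 9 2 4 8 1 3 6 5 / 5 8 3 9 2 6 4 1 7 / 4 6 1 3 7 5 8 9 2 / 1 2 5 6 9 8 7 4 3 / 6 7 4 2 5 3 1 8 9 / 8 3 9 7 1 4 2 5 6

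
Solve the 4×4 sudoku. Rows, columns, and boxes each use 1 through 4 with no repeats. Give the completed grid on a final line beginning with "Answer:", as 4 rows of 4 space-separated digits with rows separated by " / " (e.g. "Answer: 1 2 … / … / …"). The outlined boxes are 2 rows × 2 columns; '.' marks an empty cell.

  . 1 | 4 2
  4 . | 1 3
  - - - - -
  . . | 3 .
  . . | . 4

Step 1. [r4c1∈{1,2,3}] in row 4, 1 fits only at r4c1. So r4c1=1.
Step 2. [r2c2∈{2}] nothing but 2 survives at r2c2, so r2c2=2.
Step 3. [r3c2∈{4}] only 4 remains possible at r3c2, so r3c2=4.
Step 4. [r4c2∈{3}] only 3 remains possible at r4c2. So r4c2=3.
Step 5. [r4c3∈{2}] r4c3 has the single candidate 2. So r4c3=2.
Step 6. [r3c4∈{1}] r3c4 has the single candidate 1. So r3c4=1.
Step 7. [r3c1∈{2}] r3c1's peers cover all but 2, so r3c1=2.
Step 8. [r1c1∈{3}] r1c1 has the single candidate 3 ⇒ r1c1=3.

Answer: 3 1 4 2 / 4 2 1 3 / 2 4 3 1 / 1 3 2 4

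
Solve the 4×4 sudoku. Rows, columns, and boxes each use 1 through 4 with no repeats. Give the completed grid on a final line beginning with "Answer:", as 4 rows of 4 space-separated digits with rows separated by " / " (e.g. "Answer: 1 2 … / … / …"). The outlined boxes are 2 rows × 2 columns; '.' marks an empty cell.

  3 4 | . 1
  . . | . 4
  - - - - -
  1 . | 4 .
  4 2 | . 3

Step 1. [r2c1∈{2}] r2c1's peers cover all but 2, so r2c1=2.
Step 2. [r1c3∈{2}] r1c3's peers cover all but 2, so r1c3=2.
Step 3. [r4c3∈{1}] only 1 remains possible at r4c3. So r4c3=1.
Step 4. [r2c3∈{3}] r2c3 is down to just 3. So r2c3=3.
Step 5. [r3c4∈{2}] r3c4's peers cover all but 2. So r3c4=2.
Step 6. [r2c2∈{1}] only 1 remains possible at r2c2. So r2c2=1.
Step 7. [r3c2∈{3}] r3c2 has the single candidate 3. So r3c2=3.

Answer: 3 4 2 1 / 2 1 3 4 / 1 3 4 2 / 4 2 1 3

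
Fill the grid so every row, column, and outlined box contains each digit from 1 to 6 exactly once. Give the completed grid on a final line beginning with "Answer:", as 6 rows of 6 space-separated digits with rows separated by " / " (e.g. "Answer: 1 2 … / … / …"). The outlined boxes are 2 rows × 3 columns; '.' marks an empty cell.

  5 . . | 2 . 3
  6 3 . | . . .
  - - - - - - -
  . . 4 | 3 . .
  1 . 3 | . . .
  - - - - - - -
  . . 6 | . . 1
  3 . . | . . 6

Step 1. [r6c3∈{1,2,5}] r6c3 is the only open cell in col 3 admitting 5 ⇒ r6c3=5.
Step 2. [r6c4∈{4}] nothing but 4 survives at r6c4. So r6c4=4.
Step 3. [r3c1∈{2}] r3c1's peers cover all but 2, so r3c1=2.
Step 4. [r3c6∈{5}] r3c6 has the single candidate 5, so r3c6=5.
Step 5. [r1c5∈{1,4,6}] r1c5 is the only open cell in row 1 admitting 6. So r1c5=6.
Step 6. [r2c4∈{1,5}] in col 4, 1 fits only at r2c4, so r2c4=1.
Step 7. [r6c5∈{2}] nothing but 2 survives at r6c5. So r6c5=2.
Step 8. [r2c6∈{4}] r2c6 has the single candidate 4. So r2c6=4.
Step 9. [r1c2∈{1,4}] across row 1, 4 lands solely at r1c2, so r1c2=4.
Step 10. [r4c2∈{5,6}] in row 4, 5 fits only at r4c2, so r4c2=5.
Step 11. [r5c4∈{5}] only 5 remains possible at r5c4. So r5c4=5.
Step 12. [r6c2∈{1}] r6c2 is down to just 1, so r6c2=1.
Step 13. [r5c1∈{4}] only 4 remains possible at r5c1, so r5c1=4.
Step 14. [r4c6∈{2}] nothing but 2 survives at r4c6. So r4c6=2.
Step 15. [r3c5∈{1}] only 1 remains possible at r3c5 ⇒ r3c5=1.
Step 16. [r2c5∈{5}] only 5 remains possible at r2c5. So r2c5=5.
Step 17. [r2c3∈{2}] r2c3 has the single candidate 2, so r2c3=2.
Step 18. [r1c3∈{1}] r1c3 is down to just 1. So r1c3=1.
Step 19. [r3c2∈{6}] r3c2 has the single candidate 6 ⇒ r3c2=6.
Step 20. [r4c5∈{4}] nothing but 4 survives at r4c5 ⇒ r4c5=4.
Step 21. [r5c5∈{3}] r5c5's peers cover all but 3, so r5c5=3.
Step 22. [r4c4∈{6}] only 6 remains possible at r4c4. So r4c4=6.
Step 23. [r5c2∈{2}] r5c2 has the single candidate 2. So r5c2=2.

Answer: 5 4 1 2 6 3 / 6 3 2 1 5 4 / 2 6 4 3 1 5 / 1 5 3 6 4 2 / 4 2 6 5 3 1 / 3 1 5 4 2 6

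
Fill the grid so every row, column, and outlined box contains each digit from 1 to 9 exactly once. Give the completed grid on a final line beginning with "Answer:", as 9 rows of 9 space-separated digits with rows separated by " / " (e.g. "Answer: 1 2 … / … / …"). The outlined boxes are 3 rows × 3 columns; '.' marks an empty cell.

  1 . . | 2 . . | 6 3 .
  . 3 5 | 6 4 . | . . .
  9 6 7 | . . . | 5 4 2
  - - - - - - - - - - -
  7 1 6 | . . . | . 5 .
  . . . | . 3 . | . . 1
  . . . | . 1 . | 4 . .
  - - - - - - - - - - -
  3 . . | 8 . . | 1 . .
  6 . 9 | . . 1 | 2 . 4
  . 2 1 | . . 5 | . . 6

Step 1. [r8c5∈{7}] r8c5's peers cover all but 7, so r8c5=7.
Step 2. [r9c5∈{9}] r9c5 is down to just 9, so r9c5=9.
Step 3. [r8c8∈{8}] nothing but 8 survives at r8c8 ⇒ r8c8=8.
Step 4. [r9c8∈{7}] nothing but 7 survives at r9c8 ⇒ r9c8=7.
Step 5. [r7c3∈{4}] r7c3 is down to just 4 ⇒ r7c3=4.
Step 6. [r1c3∈{8}] r1c3's peers cover all but 8. So r1c3=8.
Step 7. [r5c1∈{2,4,5,8}] across col 1, 4 lands solely at r5c1. So r5c1=4.
Step 8. [r6c1∈{2,5,8}] 5 has one home in col 1: r6c1, so r6c1=5.
Step 9. [r7c8∈{9}] nothing but 9 survives at r7c8 ⇒ r7c8=9.
Step 10. [r4c6∈{2,4,8,9}] across col 6, 4 lands solely at r4c6. So r4c6=4.
Step 11. [r4c4∈{9}] nothing but 9 survives at r4c4. So r4c4=9.
Step 12. [r4c5∈{2,8}] 2 has one home in row 4: r4c5, so r4c5=2.
Step 13. [r6c4∈{7}] nothing but 7 survives at r6c4, so r6c4=7.
Step 14. [r5c7∈{7,8,9}] 7 has one home in row 5: r5c7 ⇒ r5c7=7.
Step 15. [r6c9∈{3,8,9}] across box 6, 9 lands solely at r6c9. So r6c9=9.
Step 16. [r8c4∈{3}] r8c4's peers cover all but 3 ⇒ r8c4=3.
Step 17. [r5c3∈{2}] r5c3 is down to just 2, so r5c3=2.
Step 18. [r6c2∈{8}] nothing but 8 survives at r6c2. So r6c2=8.
Step 19. [r5c6∈{6,8}] in row 5, 8 fits only at r5c6 ⇒ r5c6=8.
Step 20. [r4c9∈{3,8}] 3 has one home in col 9: r4c9. So r4c9=3.
Step 21. [r1c6∈{7,9}] row 1 places 9 nowhere but r1c6 ⇒ r1c6=9.
Step 22. [r2c9∈{7,8}] 8 has one home in col 9: r2c9 ⇒ r2c9=8.
Step 23. [r6c6∈{6}] only 6 remains possible at r6c6. So r6c6=6.
Step 24. [r7c2∈{5,7}] in row 7, 7 fits only at r7c2, so r7c2=7.
Step 25. [r7c6∈{2}] r7c6's peers cover all but 2, so r7c6=2.
Step 26. [r4c7∈{8}] only 8 remains possible at r4c7 ⇒ r4c7=8.
Step 27. [r8c2∈{5}] r8c2 is down to just 5, so r8c2=5.
Step 28. [r2c1∈{2}] nothing but 2 survives at r2c1 ⇒ r2c1=2.
Step 29. [r7c5∈{6}] r7c5 is down to just 6 ⇒ r7c5=6.
Step 30. [r9c1∈{8}] only 8 remains possible at r9c1 ⇒ r9c1=8.
Step 31. [r7c9∈{5}] r7c9 is down to just 5, so r7c9=5.
Step 32. [r6c3∈{3}] r6c3 is down to just 3 ⇒ r6c3=3.
Step 33. [r2c6∈{7}] r2c6 has the single candidate 7, so r2c6=7.
Step 34. [r5c2∈{9}] r5c2 is down to just 9. So r5c2=9.
Step 35. [r3c5∈{8}] r3c5 has the single candidate 8. So r3c5=8.
Step 36. [r6c8∈{2}] r6c8 is down to just 2, so r6c8=2.
Step 37. [r1c2∈{4}] r1c2's peers cover all but 4, so r1c2=4.
Step 38. [r2c7∈{9}] r2c7 has the single candidate 9, so r2c7=9.
Step 39. [r9c4∈{4}] r9c4 has the single candidate 4, so r9c4=4.
Step 40. [r1c5∈{5}] r1c5 has the single candidate 5 ⇒ r1c5=5.
Step 41. [r5c8∈{6}] only 6 remains possible at r5c8, so r5c8=6.
Step 42. [r3c6∈{3}] nothing but 3 survives at r3c6, so r3c6=3.
Step 43. [r9c7∈{3}] only 3 remains possible at r9c7 ⇒ r9c7=3.
Step 44. [r1c9∈{7}] only 7 remains possible at r1c9, so r1c9=7.
Step 45. [r2c8∈{1}] r2c8's peers cover all but 1 ⇒ r2c8=1.
Step 46. [r3c4∈{1}] r3c4 is down to just 1, so r3c4=1.
Step 47. [r5c4∈{5}] nothing but 5 survives at r5c4, so r5c4=5.

Answer: 1 4 8 2 5 9 6 3 7 / 2 3 5 6 4 7 9 1 8 / 9 6 7 1 8 3 5 4 2 / 7 1 6 9 2 4 8 5 3 / 4 9 2 5 3 8 7 6 1 / 5 8 3 7 1 6 4 2 9 / 3 7 4 8 6 2 1 9 5 / 6 5 9 3 7 1 2 8 4 / 8 2 1 4 9 5 3 7 6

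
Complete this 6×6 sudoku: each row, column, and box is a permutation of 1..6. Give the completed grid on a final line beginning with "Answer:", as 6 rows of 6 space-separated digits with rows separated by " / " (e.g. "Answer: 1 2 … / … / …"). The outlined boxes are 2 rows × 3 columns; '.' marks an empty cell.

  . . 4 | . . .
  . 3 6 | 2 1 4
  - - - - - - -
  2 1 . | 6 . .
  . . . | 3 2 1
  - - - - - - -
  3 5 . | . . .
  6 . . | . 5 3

Step 1. [r6c2∈{2,4}] in box 5, 4 fits only at r6c2. So r6c2=4.
Step 2. [r6c4∈{1}] r6c4's peers cover all but 1. So r6c4=1.
Step 3. [r3c6∈{5}] only 5 remains possible at r3c6. So r3c6=5.
Step 4. [r5c6∈{2,6}] 2 has one home in col 6: r5c6. So r5c6=2.
Step 5. [r2c1∈{5}] only 5 remains possible at r2c1 ⇒ r2c1=5.
Step 6. [r5c5∈{4,6}] 6 has one home in row 5: r5c5 ⇒ r5c5=6.
Step 7. [r3c5∈{4}] nothing but 4 survives at r3c5, so r3c5=4.
Step 8. [r1c1∈{1}] r1c1's peers cover all but 1. So r1c1=1.
Step 9. [r3c3∈{3}] r3c3 has the single candidate 3. So r3c3=3.
Step 10. [r1c5∈{3}] r1c5 has the single candidate 3, so r1c5=3.
Step 11. [r4c2∈{6}] only 6 remains possible at r4c2. So r4c2=6.
Step 12. [r5c4∈{4}] nothing but 4 survives at r5c4. So r5c4=4.
Step 13. [r6c3∈{2}] only 2 remains possible at r6c3, so r6c3=2.
Step 14. [r1c6∈{6}] nothing but 6 survives at r1c6, so r1c6=6.
Step 15. [r4c3∈{5}] r4c3's peers cover all but 5, so r4c3=5.
Step 16. [r4c1∈{4}] only 4 remains possible at r4c1, so r4c1=4.
Step 17. [r1c4∈{5}] nothing but 5 survives at r1c4. So r1c4=5.
Step 18. [r1c2∈{2}] r1c2 has the single candidate 2 ⇒ r1c2=2.
Step 19. [r5c3∈{1}] r5c3 is down to just 1. So r5c3=1.

Answer: 1 2 4 5 3 6 / 5 3 6 2 1 4 / 2 1 3 6 4 5 / 4 6 5 3 2 1 / 3 5 1 4 6 2 / 6 4 2 1 5 3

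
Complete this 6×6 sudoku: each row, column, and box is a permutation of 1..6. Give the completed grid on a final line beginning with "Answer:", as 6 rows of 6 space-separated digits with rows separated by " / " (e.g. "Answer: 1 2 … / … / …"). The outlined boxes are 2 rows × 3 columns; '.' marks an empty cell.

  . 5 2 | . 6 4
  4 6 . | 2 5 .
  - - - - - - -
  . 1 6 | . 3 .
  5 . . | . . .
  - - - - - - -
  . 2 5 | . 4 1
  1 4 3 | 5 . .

Step 1. [r6c6∈{2,6}] across row 6, 6 lands solely at r6c6, so r6c6=6.
Step 2. [r4c5∈{1,2}] across col 5, 1 lands solely at r4c5, so r4c5=1.
Step 3. [r4c6∈{2}] only 2 remains possible at r4c6, so r4c6=2.
Step 4. [r4c3∈{4}] r4c3 has the single candidate 4 ⇒ r4c3=4.
Step 5. [r5c4∈{3}] r5c4's peers cover all but 3 ⇒ r5c4=3.
Step 6. [r4c4∈{6}] only 6 remains possible at r4c4. So r4c4=6.
Step 7. [r6c5∈{2}] r6c5 has the single candidate 2 ⇒ r6c5=2.
Step 8. [r2c3∈{1}] only 1 remains possible at r2c3, so r2c3=1.
Step 9. [r3c4∈{4}] r3c4 has the single candidate 4. So r3c4=4.
Step 10. [r1c1∈{3}] r1c1 is down to just 3, so r1c1=3.
Step 11. [r3c1∈{2}] r3c1 has the single candidate 2 ⇒ r3c1=2.
Step 12. [r4c2∈{3}] only 3 remains possible at r4c2, so r4c2=3.
Step 13. [r3c6∈{5}] nothing but 5 survives at r3c6 ⇒ r3c6=5.
Step 14. [r2c6∈{3}] r2c6's peers cover all but 3 ⇒ r2c6=3.
Step 15. [r1c4∈{1}] r1c4's peers cover all but 1, so r1c4=1.
Step 16. [r5c1∈{6}] r5c1 has the single candidate 6, so r5c1=6.

Answer: 3 5 2 1 6 4 / 4 6 1 2 5 3 / 2 1 6 4 3 5 / 5 3 4 6 1 2 / 6 2 5 3 4 1 / 1 4 3 5 2 6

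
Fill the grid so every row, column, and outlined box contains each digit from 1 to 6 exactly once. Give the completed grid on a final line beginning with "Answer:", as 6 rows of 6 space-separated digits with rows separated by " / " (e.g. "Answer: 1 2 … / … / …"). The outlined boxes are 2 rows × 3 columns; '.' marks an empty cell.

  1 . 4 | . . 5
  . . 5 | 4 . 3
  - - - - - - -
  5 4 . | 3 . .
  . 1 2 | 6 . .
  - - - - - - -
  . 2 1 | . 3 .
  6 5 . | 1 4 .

Step 1. [r2c5∈{1,2,6}] across row 2, 1 lands solely at r2c5 ⇒ r2c5=1.
Step 2. [r3c5∈{2}] only 2 remains possible at r3c5. So r3c5=2.
Step 3. [r1c2∈{3,6}] 3 has one home in row 1: r1c2. So r1c2=3.
Step 4. [r1c5∈{6}] r1c5 is down to just 6 ⇒ r1c5=6.
Step 5. [r2c1∈{2}] r2c1 has the single candidate 2, so r2c1=2.
Step 6. [r6c6∈{2}] only 2 remains possible at r6c6, so r6c6=2.
Step 7. [r1c4∈{2}] r1c4's peers cover all but 2. So r1c4=2.
Step 8. [r4c6∈{4}] r4c6 is down to just 4 ⇒ r4c6=4.
Step 9. [r3c6∈{1}] nothing but 1 survives at r3c6, so r3c6=1.
Step 10. [r5c1∈{4}] r5c1 is down to just 4. So r5c1=4.
Step 11. [r6c3∈{3}] r6c3's peers cover all but 3 ⇒ r6c3=3.
Step 12. [r4c5∈{5}] nothing but 5 survives at r4c5. So r4c5=5.
Step 13. [r4c1∈{3}] only 3 remains possible at r4c1, so r4c1=3.
Step 14. [r3c3∈{6}] r3c3 has the single candidate 6 ⇒ r3c3=6.
Step 15. [r5c4∈{5}] only 5 remains possible at r5c4, so r5c4=5.
Step 16. [r5c6∈{6}] only 6 remains possible at r5c6, so r5c6=6.
Step 17. [r2c2∈{6}] nothing but 6 survives at r2c2. So r2c2=6.

Answer: 1 3 4 2 6 5 / 2 6 5 4 1 3 / 5 4 6 3 2 1 / 3 1 2 6 5 4 / 4 2 1 5 3 6 / 6 5 3 1 4 2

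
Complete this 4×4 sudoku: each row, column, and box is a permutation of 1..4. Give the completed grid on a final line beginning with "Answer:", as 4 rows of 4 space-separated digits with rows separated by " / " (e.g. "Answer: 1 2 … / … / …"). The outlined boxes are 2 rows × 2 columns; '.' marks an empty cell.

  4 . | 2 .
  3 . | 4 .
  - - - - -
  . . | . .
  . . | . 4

Step 1. [r1c2∈{1}] r1c2 is down to just 1, so r1c2=1.
Step 2. [r3c4∈{1,2,3}] in col 4, 2 fits only at r3c4. So r3c4=2.
Step 3. [r3c1∈{1}] r3c1's peers cover all but 1 ⇒ r3c1=1.
Step 4. [r3c3∈{3}] r3c3's peers cover all but 3, so r3c3=3.
Step 5. [r2c2∈{2}] only 2 remains possible at r2c2, so r2c2=2.
Step 6. [r4c2∈{3}] r4c2 has the single candidate 3 ⇒ r4c2=3.
Step 7. [r2c4∈{1}] r2c4 has the single candidate 1. So r2c4=1.
Step 8. [r3c2∈{4}] nothing but 4 survives at r3c2. So r3c2=4.
Step 9. [r1c4∈{3}] r1c4 is down to just 3, so r1c4=3.
Step 10. [r4c1∈{2}] only 2 remains possible at r4c1, so r4c1=2.
Step 11. [r4c3∈{1}] r4c3 is down to just 1. So r4c3=1.

Answer: 4 1 2 3 / 3 2 4 1 / 1 4 3 2 / 2 3 1 4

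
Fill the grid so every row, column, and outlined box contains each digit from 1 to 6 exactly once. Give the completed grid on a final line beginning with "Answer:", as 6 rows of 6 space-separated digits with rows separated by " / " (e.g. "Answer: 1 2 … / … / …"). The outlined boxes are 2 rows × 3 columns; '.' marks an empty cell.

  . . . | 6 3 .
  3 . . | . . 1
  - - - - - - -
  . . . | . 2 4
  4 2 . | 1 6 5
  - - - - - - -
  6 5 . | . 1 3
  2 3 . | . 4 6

Step 1. [r2c4∈{2,4,5}] in col 4, 4 fits only at r2c4, so r2c4=4.
Step 2. [r2c3∈{2,5,6}] in row 2, 2 fits only at r2c3, so r2c3=2.
Step 3. [r3c3∈{1,3,5,6}] col 3 places 6 nowhere but r3c3. So r3c3=6.
Step 4. [r1c3∈{1,4,5}] in col 3, 5 fits only at r1c3. So r1c3=5.
Step 5. [r1c1∈{1}] r1c1 has the single candidate 1, so r1c1=1.
Step 6. [r4c3∈{3}] r4c3's peers cover all but 3. So r4c3=3.
Step 7. [r6c4∈{5}] r6c4's peers cover all but 5, so r6c4=5.
Step 8. [r6c3∈{1}] only 1 remains possible at r6c3 ⇒ r6c3=1.
Step 9. [r5c3∈{4}] r5c3's peers cover all but 4 ⇒ r5c3=4.
Step 10. [r2c2∈{6}] r2c2 has the single candidate 6 ⇒ r2c2=6.
Step 11. [r2c5∈{5}] nothing but 5 survives at r2c5, so r2c5=5.
Step 12. [r1c6∈{2}] nothing but 2 survives at r1c6 ⇒ r1c6=2.
Step 13. [r3c4∈{3}] only 3 remains possible at r3c4, so r3c4=3.
Step 14. [r3c2∈{1}] nothing but 1 survives at r3c2, so r3c2=1.
Step 15. [r5c4∈{2}] r5c4 is down to just 2, so r5c4=2.
Step 16. [r1c2∈{4}] r1c2's peers cover all but 4, so r1c2=4.
Step 17. [r3c1∈{5}] nothing but 5 survives at r3c1 ⇒ r3c1=5.

Answer: 1 4 5 6 3 2 / 3 6 2 4 5 1 / 5 1 6 3 2 4 / 4 2 3 1 6 5 / 6 5 4 2 1 3 / 2 3 1 5 4 6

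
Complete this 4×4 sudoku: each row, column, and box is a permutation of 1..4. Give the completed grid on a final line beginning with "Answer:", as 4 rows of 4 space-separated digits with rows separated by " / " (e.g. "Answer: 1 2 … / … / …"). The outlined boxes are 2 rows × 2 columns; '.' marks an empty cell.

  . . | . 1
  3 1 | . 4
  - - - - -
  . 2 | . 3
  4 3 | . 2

Step 1. [r1c1∈{2}] only 2 remains possible at r1c1 ⇒ r1c1=2.
Step 2. [r4c3∈{1}] r4c3 has the single candidate 1 ⇒ r4c3=1.
Step 3. [r1c2∈{4}] r1c2 is down to just 4 ⇒ r1c2=4.
Step 4. [r3c3∈{4}] only 4 remains possible at r3c3 ⇒ r3c3=4.
Step 5. [r3c1∈{1}] only 1 remains possible at r3c1, so r3c1=1.
Step 6. [r2c3∈{2}] r2c3's peers cover all but 2 ⇒ r2c3=2.
Step 7. [r1c3∈{3}] r1c3's peers cover all but 3, so r1c3=3.

Answer: 2 4 3 1 / 3 1 2 4 / 1 2 4 3 / 4 3 1 2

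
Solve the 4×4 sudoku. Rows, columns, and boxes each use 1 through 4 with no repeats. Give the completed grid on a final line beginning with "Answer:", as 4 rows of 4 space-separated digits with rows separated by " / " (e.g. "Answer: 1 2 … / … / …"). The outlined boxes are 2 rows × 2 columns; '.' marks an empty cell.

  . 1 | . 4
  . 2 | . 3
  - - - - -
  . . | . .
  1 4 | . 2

Step 1. [r3c3∈{1,3,4}] r3c3 is the only open cell in row 3 admitting 4 ⇒ r3c3=4.
Step 2. [r3c2∈{3}] only 3 remains possible at r3c2. So r3c2=3.
Step 3. [r3c4∈{1}] r3c4 is down to just 1 ⇒ r3c4=1.
Step 4. [r2c1∈{4}] r2c1 is down to just 4. So r2c1=4.
Step 5. [r2c3∈{1}] r2c3's peers cover all but 1, so r2c3=1.
Step 6. [r3c1∈{2}] r3c1's peers cover all but 2 ⇒ r3c1=2.
Step 7. [r1c3∈{2}] r1c3's peers cover all but 2, so r1c3=2.
Step 8. [r1c1∈{3}] only 3 remains possible at r1c1 ⇒ r1c1=3.
Step 9. [r4c3∈{3}] nothing but 3 survives at r4c3, so r4c3=3.

Answer: 3 1 2 4 / 4 2 1 3 / 2 3 4 1 / 1 4 3 2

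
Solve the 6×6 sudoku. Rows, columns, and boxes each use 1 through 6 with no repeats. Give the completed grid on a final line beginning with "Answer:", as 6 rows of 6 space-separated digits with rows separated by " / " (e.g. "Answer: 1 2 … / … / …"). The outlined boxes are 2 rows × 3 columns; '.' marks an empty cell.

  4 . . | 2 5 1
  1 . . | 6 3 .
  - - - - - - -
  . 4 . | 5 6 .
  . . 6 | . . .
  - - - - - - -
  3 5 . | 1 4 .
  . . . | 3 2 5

Step 1. [r3c3∈{1,2,3}] across row 3, 1 lands solely at r3c3, so r3c3=1.
Step 2. [r3c1∈{2}] nothing but 2 survives at r3c1, so r3c1=2.
Step 3. [r1c2∈{3,6}] r1c2 is the only open cell in row 1 admitting 6, so r1c2=6.
Step 4. [r4c6∈{2,3,4}] r4c6 is the only open cell in row 4 admitting 2. So r4c6=2.
Step 5. [r5c3∈{2}] only 2 remains possible at r5c3 ⇒ r5c3=2.
Step 6. [r6c2∈{1}] r6c2 has the single candidate 1, so r6c2=1.
Step 7. [r2c3∈{5}] r2c3's peers cover all but 5. So r2c3=5.
Step 8. [r6c3∈{4}] only 4 remains possible at r6c3. So r6c3=4.
Step 9. [r4c2∈{3}] r4c2 has the single candidate 3. So r4c2=3.
Step 10. [r1c3∈{3}] r1c3 has the single candidate 3. So r1c3=3.
Step 11. [r4c1∈{5}] r4c1 is down to just 5. So r4c1=5.
Step 12. [r2c6∈{4}] r2c6 has the single candidate 4. So r2c6=4.
Step 13. [r2c2∈{2}] r2c2 has the single candidate 2 ⇒ r2c2=2.
Step 14. [r6c1∈{6}] only 6 remains possible at r6c1. So r6c1=6.
Step 15. [r4c4∈{4}] nothing but 4 survives at r4c4, so r4c4=4.
Step 16. [r4c5∈{1}] only 1 remains possible at r4c5. So r4c5=1.
Step 17. [r5c6∈{6}] only 6 remains possible at r5c6, so r5c6=6.
Step 18. [r3c6∈{3}] r3c6's peers cover all but 3 ⇒ r3c6=3.

Answer: 4 6 3 2 5 1 / 1 2 5 6 3 4 / 2 4 1 5 6 3 / 5 3 6 4 1 2 / 3 5 2 1 4 6 / 6 1 4 3 2 5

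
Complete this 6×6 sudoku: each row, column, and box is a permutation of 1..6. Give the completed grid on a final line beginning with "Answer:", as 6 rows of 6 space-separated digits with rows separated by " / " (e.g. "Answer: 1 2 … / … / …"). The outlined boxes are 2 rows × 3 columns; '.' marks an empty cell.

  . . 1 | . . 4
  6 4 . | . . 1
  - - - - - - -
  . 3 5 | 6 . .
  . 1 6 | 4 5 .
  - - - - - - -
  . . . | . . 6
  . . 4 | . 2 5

Step 1. [r2c5∈{3}] r2c5 has the single candidate 3 ⇒ r2c5=3.
Step 2. [r2c3∈{2}] r2c3's peers cover all but 2 ⇒ r2c3=2.
Step 3. [r1c1∈{3,5}] across row 1, 3 lands solely at r1c1, so r1c1=3.
Step 4. [r5c1∈{1,2,5}] 5 has one home in col 1: r5c1. So r5c1=5.
Step 5. [r4c1∈{2}] r4c1's peers cover all but 2 ⇒ r4c1=2.
Step 6. [r6c4∈{1,3}] 3 has one home in row 6: r6c4. So r6c4=3.
Step 7. [r2c4∈{5}] r2c4's peers cover all but 5 ⇒ r2c4=5.
Step 8. [r3c5∈{1}] r3c5 has the single candidate 1. So r3c5=1.
Step 9. [r5c3∈{3}] r5c3 has the single candidate 3. So r5c3=3.
Step 10. [r5c5∈{4}] r5c5 is down to just 4, so r5c5=4.
Step 11. [r5c2∈{2}] only 2 remains possible at r5c2, so r5c2=2.
Step 12. [r3c6∈{2}] nothing but 2 survives at r3c6. So r3c6=2.
Step 13. [r1c2∈{5}] r1c2 has the single candidate 5. So r1c2=5.
Step 14. [r6c1∈{1}] r6c1 has the single candidate 1, so r6c1=1.
Step 15. [r5c4∈{1}] r5c4's peers cover all but 1. So r5c4=1.
Step 16. [r3c1∈{4}] r3c1 has the single candidate 4. So r3c1=4.
Step 17. [r1c4∈{2}] only 2 remains possible at r1c4. So r1c4=2.
Step 18. [r1c5∈{6}] nothing but 6 survives at r1c5 ⇒ r1c5=6.
Step 19. [r6c2∈{6}] r6c2 is down to just 6 ⇒ r6c2=6.
Step 20. [r4c6∈{3}] r4c6's peers cover all but 3. So r4c6=3.

Answer: 3 5 1 2 6 4 / 6 4 2 5 3 1 / 4 3 5 6 1 2 / 2 1 6 4 5 3 / 5 2 3 1 4 6 / 1 6 4 3 2 5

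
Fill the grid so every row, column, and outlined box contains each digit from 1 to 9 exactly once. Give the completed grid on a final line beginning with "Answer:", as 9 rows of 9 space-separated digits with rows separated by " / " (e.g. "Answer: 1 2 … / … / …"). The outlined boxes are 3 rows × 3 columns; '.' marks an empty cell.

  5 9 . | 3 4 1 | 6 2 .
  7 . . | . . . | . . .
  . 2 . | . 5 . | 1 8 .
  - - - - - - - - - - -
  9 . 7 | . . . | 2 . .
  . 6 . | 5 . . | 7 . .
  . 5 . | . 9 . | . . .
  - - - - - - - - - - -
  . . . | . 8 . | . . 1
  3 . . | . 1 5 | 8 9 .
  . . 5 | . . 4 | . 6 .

Step 1. [r9c5∈{2,3,7}] in col 5, 7 fits only at r9c5. So r9c5=7.
Step 2. [r7c6∈{2,3,6,9}] r7c6 is the only open cell in box 8 admitting 3 ⇒ r7c6=3.
Step 3. [r2c7∈{3,4,5,9}] col 7 places 9 nowhere but r2c7, so r2c7=9.
Step 4. [r1c3∈{8}] r1c3 is down to just 8. So r1c3=8.
Step 5. [r7c3∈{2,4,6,9}] col 3 places 9 nowhere but r7c3, so r7c3=9.
Step 6. [r7c8∈{4,5,7}] r7c8 is the only open cell in col 8 admitting 7, so r7c8=7.
Step 7. [r7c2∈{4}] nothing but 4 survives at r7c2 ⇒ r7c2=4.
Step 8. [r6c7∈{3,4}] in col 7, 4 fits only at r6c7. So r6c7=4.
Step 9. [r2c8∈{3,4,5}] col 8 places 4 nowhere but r2c8 ⇒ r2c8=4.
Step 10. [r4c4∈{1,4,6,8}] row 4 places 4 nowhere but r4c4 ⇒ r4c4=4.
Step 11. [r6c4∈{1,2,6,7,8}] 1 has one home in col 4: r6c4, so r6c4=1.
Step 12. [r6c8∈{3}] nothing but 3 survives at r6c8, so r6c8=3.
Step 13. [r6c3∈{2}] only 2 remains possible at r6c3. So r6c3=2.
Step 14. [r6c1∈{8}] nothing but 8 survives at r6c1, so r6c1=8.
Step 15. [r3c4∈{6,7,9}] col 4 places 7 nowhere but r3c4 ⇒ r3c4=7.
Step 16. [r8c3∈{6}] nothing but 6 survives at r8c3 ⇒ r8c3=6.
Step 17. [r8c4∈{2}] r8c4 has the single candidate 2, so r8c4=2.
Step 18. [r3c9∈{3}] r3c9 is down to just 3. So r3c9=3.
Step 19. [r5c8∈{1}] only 1 remains possible at r5c8, so r5c8=1.
Step 20. [r4c2∈{1,3}] row 4 places 1 nowhere but r4c2. So r4c2=1.
Step 21. [r5c3∈{3,4}] box 4 places 3 nowhere but r5c3, so r5c3=3.
Step 22. [r6c9∈{6}] only 6 remains possible at r6c9, so r6c9=6.
Step 23. [r2c4∈{6,8}] r2c4 is the only open cell in col 4 admitting 8 ⇒ r2c4=8.
Step 24. [r3c1∈{4,6}] r3c1 is the only open cell in col 1 admitting 6. So r3c1=6.
Step 25. [r5c5∈{2}] nothing but 2 survives at r5c5 ⇒ r5c5=2.
Step 26. [r2c5∈{6}] nothing but 6 survives at r2c5. So r2c5=6.
Step 27. [r5c6∈{8}] nothing but 8 survives at r5c6 ⇒ r5c6=8.
Step 28. [r4c9∈{5,8}] 8 has one home in row 4: r4c9. So r4c9=8.
Step 29. [r9c9∈{2}] r9c9's peers cover all but 2. So r9c9=2.
Step 30. [r1c9∈{7}] nothing but 7 survives at r1c9, so r1c9=7.
Step 31. [r8c9∈{4}] nothing but 4 survives at r8c9, so r8c9=4.
Step 32. [r5c1∈{4}] only 4 remains possible at r5c1. So r5c1=4.
Step 33. [r3c6∈{9}] nothing but 9 survives at r3c6. So r3c6=9.
Step 34. [r7c7∈{5}] nothing but 5 survives at r7c7, so r7c7=5.
Step 35. [r2c2∈{3}] nothing but 3 survives at r2c2. So r2c2=3.
Step 36. [r2c9∈{5}] nothing but 5 survives at r2c9. So r2c9=5.
Step 37. [r4c8∈{5}] only 5 remains possible at r4c8. So r4c8=5.
Step 38. [r9c1∈{1}] r9c1 has the single candidate 1 ⇒ r9c1=1.
Step 39. [r9c7∈{3}] r9c7 is down to just 3, so r9c7=3.
Step 40. [r7c4∈{6}] r7c4 is down to just 6, so r7c4=6.
Step 41. [r8c2∈{7}] only 7 remains possible at r8c2, so r8c2=7.
Step 42. [r4c6∈{6}] r4c6's peers cover all but 6 ⇒ r4c6=6.
Step 43. [r3c3∈{4}] r3c3 has the single candidate 4. So r3c3=4.
Step 44. [r2c6∈{2}] r2c6's peers cover all but 2, so r2c6=2.
Step 45. [r4c5∈{3}] only 3 remains possible at r4c5, so r4c5=3.
Step 46. [r2c3∈{1}] r2c3's peers cover all but 1 ⇒ r2c3=1.
Step 47. [r5c9∈{9}] r5c9 has the single candidate 9, so r5c9=9.
Step 48. [r6c6∈{7}] r6c6 has the single candidate 7. So r6c6=7.
Step 49. [r7c1∈{2}] r7c1 has the single candidate 2, so r7c1=2.
Step 50. [r9c4∈{9}] r9c4 is down to just 9 ⇒ r9c4=9.
Step 51. [r9c2∈{8}] only 8 remains possible at r9c2. So r9c2=8.

Answer: 5 9 8 3 4 1 6 2 7 / 7 3 1 8 6 2 9 4 5 / 6 2 4 7 5 9 1 8 3 / 9 1 7 4 3 6 2 5 8 / 4 6 3 5 2 8 7 1 9 / 8 5 2 1 9 7 4 3 6 / 2 4 9 6 8 3 5 7 1 / 3 7 6 2 1 5 8 9 4 / 1 8 5 9 7 4 3 6 2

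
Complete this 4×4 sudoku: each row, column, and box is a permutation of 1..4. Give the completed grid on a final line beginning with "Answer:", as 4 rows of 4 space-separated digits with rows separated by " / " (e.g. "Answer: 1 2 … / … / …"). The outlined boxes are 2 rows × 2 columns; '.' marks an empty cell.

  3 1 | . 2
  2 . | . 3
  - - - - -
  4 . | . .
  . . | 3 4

Step 1. [r2c3∈{1,4}] 1 has one home in row 2: r2c3, so r2c3=1.
Step 2. [r3c2∈{2,3}] r3c2 is the only open cell in row 3 admitting 3 ⇒ r3c2=3.
Step 3. [r1c3∈{4}] nothing but 4 survives at r1c3 ⇒ r1c3=4.
Step 4. [r4c1∈{1}] r4c1 has the single candidate 1, so r4c1=1.
Step 5. [r3c4∈{1}] r3c4 is down to just 1, so r3c4=1.
Step 6. [r3c3∈{2}] nothing but 2 survives at r3c3 ⇒ r3c3=2.
Step 7. [r2c2∈{4}] nothing but 4 survives at r2c2, so r2c2=4.
Step 8. [r4c2∈{2}] r4c2 is down to just 2 ⇒ r4c2=2.

Answer: 3 1 4 2 / 2 4 1 3 / 4 3 2 1 / 1 2 3 4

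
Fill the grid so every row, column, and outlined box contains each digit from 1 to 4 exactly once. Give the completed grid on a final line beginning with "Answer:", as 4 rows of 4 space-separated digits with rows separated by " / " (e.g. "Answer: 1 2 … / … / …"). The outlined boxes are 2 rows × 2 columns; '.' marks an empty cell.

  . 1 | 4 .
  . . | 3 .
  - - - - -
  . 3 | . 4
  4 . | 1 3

Step 1. [r2c1∈{2}] only 2 remains possible at r2c1, so r2c1=2.
Step 2. [r2c4∈{1}] r2c4's peers cover all but 1 ⇒ r2c4=1.
Step 3. [r1c4∈{2}] only 2 remains possible at r1c4 ⇒ r1c4=2.
Step 4. [r4c2∈{2}] nothing but 2 survives at r4c2 ⇒ r4c2=2.
Step 5. [r1c1∈{3}] only 3 remains possible at r1c1, so r1c1=3.
Step 6. [r3c1∈{1}] r3c1's peers cover all but 1. So r3c1=1.
Step 7. [r3c3∈{2}] r3c3 has the single candidate 2 ⇒ r3c3=2.
Step 8. [r2c2∈{4}] only 4 remains possible at r2c2 ⇒ r2c2=4.

Answer: 3 1 4 2 / 2 4 3 1 / 1 3 2 4 / 4 2 1 3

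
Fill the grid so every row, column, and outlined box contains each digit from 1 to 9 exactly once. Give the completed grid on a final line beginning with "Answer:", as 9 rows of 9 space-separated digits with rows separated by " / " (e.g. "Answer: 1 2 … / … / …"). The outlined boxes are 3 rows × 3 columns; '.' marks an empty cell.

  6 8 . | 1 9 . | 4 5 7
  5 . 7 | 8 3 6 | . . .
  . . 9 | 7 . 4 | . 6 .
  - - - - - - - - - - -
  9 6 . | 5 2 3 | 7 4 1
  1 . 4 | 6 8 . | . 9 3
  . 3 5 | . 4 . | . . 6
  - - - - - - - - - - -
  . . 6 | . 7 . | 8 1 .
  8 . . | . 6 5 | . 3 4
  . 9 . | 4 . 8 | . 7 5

Step 1. [r6c7∈{2}] r6c7 has the single candidate 2, so r6c7=2.
Step 2. [r7c9∈{2,9}] across box 9, 2 lands solely at r7c9 ⇒ r7c9=2.
Step 3. [r5c2∈{2,7}] 2 has one home in row 5: r5c2 ⇒ r5c2=2.
Step 4. [r1c3∈{2,3}] r1c3 is the only open cell in row 1 admitting 3, so r1c3=3.
Step 5. [r6c4∈{9}] r6c4 has the single candidate 9. So r6c4=9.
Step 6. [r3c2∈{1}] r3c2 is down to just 1 ⇒ r3c2=1.
Step 7. [r7c1∈{3,4}] 4 has one home in col 1: r7c1. So r7c1=4.
Step 8. [r8c3∈{1,2}] 1 has one home in row 8: r8c3 ⇒ r8c3=1.
Step 9. [r5c6∈{7}] r5c6 is down to just 7, so r5c6=7.
Step 10. [r3c1∈{2}] r3c1 is down to just 2, so r3c1=2.
Step 11. [r8c7∈{9}] r8c7 is down to just 9 ⇒ r8c7=9.
Step 12. [r3c5∈{5}] r3c5 is down to just 5. So r3c5=5.
Step 13. [r1c6∈{2}] r1c6 has the single candidate 2 ⇒ r1c6=2.
Step 14. [r9c5∈{1}] r9c5's peers cover all but 1 ⇒ r9c5=1.
Step 15. [r5c7∈{5}] r5c7's peers cover all but 5 ⇒ r5c7=5.
Step 16. [r2c8∈{2}] only 2 remains possible at r2c8 ⇒ r2c8=2.
Step 17. [r6c6∈{1}] r6c6 has the single candidate 1 ⇒ r6c6=1.
Step 18. [r9c3∈{2}] r9c3's peers cover all but 2, so r9c3=2.
Step 19. [r7c4∈{3}] r7c4 has the single candidate 3 ⇒ r7c4=3.
Step 20. [r7c6∈{9}] r7c6 has the single candidate 9. So r7c6=9.
Step 21. [r9c1∈{3}] nothing but 3 survives at r9c1, so r9c1=3.
Step 22. [r8c2∈{7}] r8c2's peers cover all but 7, so r8c2=7.
Step 23. [r4c3∈{8}] r4c3 has the single candidate 8 ⇒ r4c3=8.
Step 24. [r3c7∈{3}] nothing but 3 survives at r3c7. So r3c7=3.
Step 25. [r2c2∈{4}] r2c2 is down to just 4. So r2c2=4.
Step 26. [r2c9∈{9}] only 9 remains possible at r2c9, so r2c9=9.
Step 27. [r7c2∈{5}] nothing but 5 survives at r7c2, so r7c2=5.
Step 28. [r6c1∈{7}] r6c1's peers cover all but 7, so r6c1=7.
Step 29. [r6c8∈{8}] r6c8 is down to just 8 ⇒ r6c8=8.
Step 30. [r2c7∈{1}] only 1 remains possible at r2c7, so r2c7=1.
Step 31. [r8c4∈{2}] r8c4's peers cover all but 2. So r8c4=2.
Step 32. [r9c7∈{6}] only 6 remains possible at r9c7 ⇒ r9c7=6.
Step 33. [r3c9∈{8}] r3c9 has the single candidate 8 ⇒ r3c9=8.

Answer: 6 8 3 1 9 2 4 5 7 / 5 4 7 8 3 6 1 2 9 / 2 1 9 7 5 4 3 6 8 / 9 6 8 5 2 3 7 4 1 / 1 2 4 6 8 7 5 9 3 / 7 3 5 9 4 1 2 8 6 / 4 5 6 3 7 9 8 1 2 / 8 7 1 2 6 5 9 3 4 / 3 9 2 4 1 8 6 7 5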